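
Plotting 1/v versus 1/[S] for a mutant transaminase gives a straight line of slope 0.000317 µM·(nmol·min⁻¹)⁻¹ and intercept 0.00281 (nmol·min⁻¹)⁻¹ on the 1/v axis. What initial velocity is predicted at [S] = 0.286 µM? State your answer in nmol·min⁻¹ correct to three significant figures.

The y-intercept is 1/Vmax, so Vmax = 1/0.00281 = 356 nmol·min⁻¹.
The slope is Km/Vmax, so Km = 0.000317 × 356 = 0.113 µM.
Then v = 356 × 0.286/(0.113 + 0.286) = 255 nmol·min⁻¹.

255 nmol·min⁻¹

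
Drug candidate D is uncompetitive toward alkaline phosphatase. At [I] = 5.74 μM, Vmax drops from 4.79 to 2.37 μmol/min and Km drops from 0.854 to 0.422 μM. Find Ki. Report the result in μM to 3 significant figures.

5.62 μM

Uncompetitive: Vmax,app = Vmax/α (and Km,app = Km/α) with α = 1 + [I]/Ki.
α = Vmax/Vmax,app = 4.79/2.37 = 2.021.
Ki = [I]/(α − 1) = 5.74/1.021 = 5.62 μM.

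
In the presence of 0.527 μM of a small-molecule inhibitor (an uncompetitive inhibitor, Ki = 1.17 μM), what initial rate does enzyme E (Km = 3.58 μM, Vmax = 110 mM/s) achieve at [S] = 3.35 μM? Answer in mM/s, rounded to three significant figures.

With α = 1 + [I]/Ki = 1 + 0.527/1.17 = 1.450, the uncompetitive rate law is v = (Vmax/α)·[S] / (Km/α + [S]).
v = (110/1.450)×3.35 / (3.58/1.450 + 3.35) = 254.1/5.818 = 43.7 mM/s.

43.7 mM/s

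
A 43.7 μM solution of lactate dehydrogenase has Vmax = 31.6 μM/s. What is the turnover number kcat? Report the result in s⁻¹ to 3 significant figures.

kcat = Vmax/[E]total = 31.6 μM/s / 43.7 μM = 0.723 s⁻¹.

0.723 s⁻¹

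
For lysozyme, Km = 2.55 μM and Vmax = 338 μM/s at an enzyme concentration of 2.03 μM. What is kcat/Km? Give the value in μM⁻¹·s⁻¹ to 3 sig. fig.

kcat = Vmax/[E]total = 338/2.03 = 167 s⁻¹.
kcat/Km = 167/2.55 = 65.3 μM⁻¹·s⁻¹.

65.3 μM⁻¹·s⁻¹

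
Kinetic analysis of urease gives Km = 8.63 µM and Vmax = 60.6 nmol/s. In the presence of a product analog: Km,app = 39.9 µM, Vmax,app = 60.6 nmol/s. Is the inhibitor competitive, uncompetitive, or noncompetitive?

competitive

Km increases (8.63 → 39.9 µM) while Vmax is unchanged — the hallmark of competitive inhibition.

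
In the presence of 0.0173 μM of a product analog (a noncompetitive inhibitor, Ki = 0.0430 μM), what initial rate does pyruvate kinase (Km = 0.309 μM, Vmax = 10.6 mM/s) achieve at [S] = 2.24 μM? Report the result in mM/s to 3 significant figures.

6.64 mM/s

α = 1 + [I]/Ki = 1 + 0.0173/0.0430 = 1.402.
For a noncompetitive inhibitor, Vmax is reduced to Vmax/α while Km is unchanged: Km,app = 0.309 μM, Vmax,app = 7.56 mM/s.
v = Vmax,app·[S]/(Km,app + [S]) = 7.56 × 2.24/(0.309 + 2.24) = 6.64 mM/s.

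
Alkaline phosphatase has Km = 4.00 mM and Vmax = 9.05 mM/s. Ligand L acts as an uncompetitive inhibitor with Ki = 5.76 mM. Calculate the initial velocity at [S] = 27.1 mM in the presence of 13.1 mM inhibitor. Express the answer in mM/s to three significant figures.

2.64 mM/s

With α = 1 + [I]/Ki = 1 + 13.1/5.76 = 3.274, the uncompetitive rate law is v = (Vmax/α)·[S] / (Km/α + [S]).
v = (9.05/3.274)×27.1 / (4.00/3.274 + 27.1) = 74.90/28.32 = 2.64 mM/s.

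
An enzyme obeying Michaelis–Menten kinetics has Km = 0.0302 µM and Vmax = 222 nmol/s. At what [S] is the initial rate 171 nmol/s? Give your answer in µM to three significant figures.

The required fractional saturation is v/Vmax = 171/222 = 0.7703.
Then [S]/(Km+[S]) = 0.7703 ⇒ [S] = 0.0302 × 0.7703/(1 − 0.7703) = 0.101 µM.

0.101 µM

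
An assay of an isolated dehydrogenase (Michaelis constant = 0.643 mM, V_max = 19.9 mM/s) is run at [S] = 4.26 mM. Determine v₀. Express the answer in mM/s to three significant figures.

17.3 mM/s

v = Vmax·[S]/(Km + [S]) = 19.9 × 4.26 / (0.643 + 4.26)
  = 84.77 / 4.903 = 17.3 mM/s.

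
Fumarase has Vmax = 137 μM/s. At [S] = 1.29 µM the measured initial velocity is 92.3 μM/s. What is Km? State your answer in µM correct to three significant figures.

0.625 µM

From v = Vmax[S]/(Km+[S]), Km = [S](Vmax − v)/v.
Km = 1.29 × (137 − 92.3) / 92.3 = 57.66/92.3 = 0.625 µM.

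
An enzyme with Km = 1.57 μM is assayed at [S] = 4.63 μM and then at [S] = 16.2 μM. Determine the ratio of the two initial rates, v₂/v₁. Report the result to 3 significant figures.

Since Vmax cancels, v₂/v₁ = [S]₂(Km+[S]₁) / [S]₁(Km+[S]₂).
= 16.2×(1.57+4.63) / (4.63×(1.57+16.2)) = 100.4/82.28 = 1.22.

1.22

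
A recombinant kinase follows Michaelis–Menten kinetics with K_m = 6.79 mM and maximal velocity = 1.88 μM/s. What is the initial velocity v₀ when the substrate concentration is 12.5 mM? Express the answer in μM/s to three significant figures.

v = Vmax·[S]/(Km + [S]) = 1.88 × 12.5 / (6.79 + 12.5)
  = 23.50 / 19.29 = 1.22 μM/s.

1.22 μM/s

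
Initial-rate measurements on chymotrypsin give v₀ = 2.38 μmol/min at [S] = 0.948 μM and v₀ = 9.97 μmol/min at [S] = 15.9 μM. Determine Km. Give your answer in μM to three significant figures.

4.03 μM

From v = Vmax[S]/(Km+[S]), each point gives Vmax = v(Km+[S])/[S].
Equating: 2.38(Km+0.948)/0.948 = 9.97(Km+15.9)/15.9.
2.511·Km + 2.38 = 0.6270·Km + 9.97, so (2.511 − 0.6270)·Km = 9.97 − 2.38.
Km = 7.590/1.884 = 4.03 μM; then Vmax = 2.38(4.03+0.948)/0.948 = 12.5 μmol/min.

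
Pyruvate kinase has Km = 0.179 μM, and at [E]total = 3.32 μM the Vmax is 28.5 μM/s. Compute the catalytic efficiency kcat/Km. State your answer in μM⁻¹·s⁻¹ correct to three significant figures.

48.0 μM⁻¹·s⁻¹

kcat = Vmax/[E]total = 28.5/3.32 = 8.58 s⁻¹.
kcat/Km = 8.58/0.179 = 48.0 μM⁻¹·s⁻¹.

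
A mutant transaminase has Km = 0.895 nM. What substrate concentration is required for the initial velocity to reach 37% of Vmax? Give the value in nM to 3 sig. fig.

v/Vmax = [S]/(Km+[S]) = 0.37, so [S] = Km·0.37/(1 − 0.37) = 0.895 × 0.5873.
[S] = 0.526 nM.

0.526 nM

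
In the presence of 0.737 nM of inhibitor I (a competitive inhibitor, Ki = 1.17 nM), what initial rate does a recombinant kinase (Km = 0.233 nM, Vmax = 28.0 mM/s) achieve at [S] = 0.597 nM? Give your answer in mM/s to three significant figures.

17.1 mM/s

With α = 1 + [I]/Ki = 1 + 0.737/1.17 = 1.630, the competitive rate law is v = Vmax[S] / (αKm + [S]).
v = 28.0×0.597 / (1.630×0.233 + 0.597) = 16.72/0.9768 = 17.1 mM/s.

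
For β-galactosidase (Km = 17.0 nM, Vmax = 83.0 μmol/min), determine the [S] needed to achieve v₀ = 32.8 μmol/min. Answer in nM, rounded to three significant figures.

11.1 nM

Rearranging v = Vmax[S]/(Km+[S]) gives [S] = Km·v/(Vmax − v).
[S] = 17.0 × 32.8 / (83.0 − 32.8) = 557.6/50.20 = 11.1 nM.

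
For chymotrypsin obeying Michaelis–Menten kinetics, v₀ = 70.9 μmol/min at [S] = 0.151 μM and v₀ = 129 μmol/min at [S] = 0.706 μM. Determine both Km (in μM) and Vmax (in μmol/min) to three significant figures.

From v = Vmax[S]/(Km+[S]), each point gives Vmax = v(Km+[S])/[S].
Equating: 70.9(Km+0.151)/0.151 = 129(Km+0.706)/0.706.
469.5·Km + 70.9 = 182.7·Km + 129, so (469.5 − 182.7)·Km = 129 − 70.9.
Km = 58.10/286.8 = 0.203 μM; then Vmax = 70.9(0.203+0.151)/0.151 = 166 μmol/min.

Km = 0.203 μM; Vmax = 166 μmol/min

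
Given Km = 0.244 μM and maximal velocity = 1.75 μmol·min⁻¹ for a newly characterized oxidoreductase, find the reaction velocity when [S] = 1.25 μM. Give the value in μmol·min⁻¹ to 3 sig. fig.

[S]/(Km+[S]) = 1.25/1.494 = 0.8367, the fractional saturation.
v = 0.8367 × Vmax = 0.8367 × 1.75 = 1.46 μmol·min⁻¹.

1.46 μmol·min⁻¹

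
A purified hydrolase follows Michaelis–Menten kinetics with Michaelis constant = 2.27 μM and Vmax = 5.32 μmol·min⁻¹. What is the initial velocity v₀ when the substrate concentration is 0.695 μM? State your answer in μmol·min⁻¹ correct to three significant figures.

v = Vmax·[S]/(Km + [S]) = 5.32 × 0.695 / (2.27 + 0.695)
  = 3.697 / 2.965 = 1.25 μmol·min⁻¹.

1.25 μmol·min⁻¹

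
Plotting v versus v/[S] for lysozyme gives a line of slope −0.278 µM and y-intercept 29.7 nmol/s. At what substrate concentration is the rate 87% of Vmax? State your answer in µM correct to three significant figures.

The Eadie–Hofstee slope gives Km = 0.278 µM (slope = −Km).
v/Vmax = [S]/(Km+[S]) = 0.87 ⇒ [S] = Km·0.87/(1−0.87) = 0.278 × 6.692 = 1.86 µM.

1.86 µM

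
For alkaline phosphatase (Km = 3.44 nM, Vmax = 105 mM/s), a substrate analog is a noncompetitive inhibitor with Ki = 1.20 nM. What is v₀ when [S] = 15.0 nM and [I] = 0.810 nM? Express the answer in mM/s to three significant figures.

51.0 mM/s

With α = 1 + [I]/Ki = 1 + 0.810/1.20 = 1.675, the noncompetitive rate law is v = (Vmax/α)·[S] / (Km + [S]).
v = (105/1.675)×15.0 / (3.44 + 15.0) = 940.3/18.44 = 51.0 mM/s.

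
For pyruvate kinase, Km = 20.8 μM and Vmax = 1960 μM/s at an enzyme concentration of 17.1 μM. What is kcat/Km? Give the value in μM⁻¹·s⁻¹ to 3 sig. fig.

5.51 μM⁻¹·s⁻¹

kcat = Vmax/[E]total = 1960/17.1 = 115 s⁻¹.
kcat/Km = 115/20.8 = 5.51 μM⁻¹·s⁻¹.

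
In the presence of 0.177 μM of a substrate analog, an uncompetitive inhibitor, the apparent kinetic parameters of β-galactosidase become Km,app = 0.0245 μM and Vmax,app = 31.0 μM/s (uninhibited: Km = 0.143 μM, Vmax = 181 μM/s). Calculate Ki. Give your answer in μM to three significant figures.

0.0366 μM

Uncompetitive: Vmax,app = Vmax/α (and Km,app = Km/α) with α = 1 + [I]/Ki.
α = Vmax/Vmax,app = 181/31.0 = 5.839.
Ki = [I]/(α − 1) = 0.177/4.839 = 0.0366 μM.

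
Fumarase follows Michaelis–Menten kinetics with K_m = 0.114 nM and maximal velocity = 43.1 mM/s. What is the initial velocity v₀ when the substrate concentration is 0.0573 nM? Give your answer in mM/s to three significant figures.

v = Vmax·[S]/(Km + [S]) = 43.1 × 0.0573 / (0.114 + 0.0573)
  = 2.470 / 0.1713 = 14.4 mM/s.

14.4 mM/s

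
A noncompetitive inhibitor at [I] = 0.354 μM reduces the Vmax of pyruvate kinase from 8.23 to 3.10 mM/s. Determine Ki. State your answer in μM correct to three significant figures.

0.214 μM

Noncompetitive: Vmax,app = Vmax/α with α = 1 + [I]/Ki.
α = Vmax/Vmax,app = 8.23/3.10 = 2.655.
Since α = 1 + [I]/Ki, [I]/Ki = 2.655 − 1 = 1.655 and Ki = 0.354/1.655 = 0.214 μM.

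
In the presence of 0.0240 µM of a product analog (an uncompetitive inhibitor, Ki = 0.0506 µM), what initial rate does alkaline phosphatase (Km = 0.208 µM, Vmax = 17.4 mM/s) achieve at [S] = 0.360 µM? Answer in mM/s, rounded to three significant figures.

8.48 mM/s

α = 1 + [I]/Ki = 1 + 0.0240/0.0506 = 1.474.
For an uncompetitive inhibitor, both parameters are divided by α, giving Vmax/α and Km/α: Km,app = 0.141 µM, Vmax,app = 11.8 mM/s.
v = Vmax,app·[S]/(Km,app + [S]) = 11.8 × 0.360/(0.141 + 0.360) = 8.48 mM/s.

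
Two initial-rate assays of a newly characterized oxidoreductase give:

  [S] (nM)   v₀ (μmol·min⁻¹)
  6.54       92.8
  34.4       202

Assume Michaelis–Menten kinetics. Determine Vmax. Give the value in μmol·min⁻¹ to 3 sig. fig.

In reciprocal form, 1/v = (Km/Vmax)·(1/[S]) + 1/Vmax. The two points give (1/[S], 1/v) = (0.1529, 0.01078) and (0.02907, 0.004950).
Slope = (0.01078 − 0.004950)/(0.1529 − 0.02907) = 0.04704; intercept = 0.01078 − 0.04704×0.1529 = 0.003583.
Vmax = 1/intercept = 279 μmol·min⁻¹; Km = slope × Vmax = 0.04704 × 279 = 13.1 nM.

279 μmol·min⁻¹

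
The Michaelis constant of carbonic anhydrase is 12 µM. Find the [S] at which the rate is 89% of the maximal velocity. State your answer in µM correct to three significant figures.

v/Vmax = [S]/(Km+[S]) = 0.89, so [S] = Km·0.89/(1 − 0.89) = 12 × 8.091.
[S] = 97.1 µM.

97.1 µM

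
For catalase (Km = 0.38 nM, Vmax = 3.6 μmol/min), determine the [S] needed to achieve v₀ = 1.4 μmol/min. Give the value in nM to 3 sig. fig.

0.242 nM

Rearranging v = Vmax[S]/(Km+[S]) gives [S] = Km·v/(Vmax − v).
[S] = 0.38 × 1.4 / (3.6 − 1.4) = 0.5320/2.200 = 0.242 nM.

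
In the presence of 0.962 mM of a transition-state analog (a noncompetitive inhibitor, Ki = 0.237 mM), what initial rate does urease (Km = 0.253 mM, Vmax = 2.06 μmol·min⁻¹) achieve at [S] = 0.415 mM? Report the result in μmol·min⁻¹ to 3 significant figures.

0.253 μmol·min⁻¹

α = 1 + [I]/Ki = 1 + 0.962/0.237 = 5.059.
For a noncompetitive inhibitor, Vmax is reduced to Vmax/α while Km is unchanged: Km,app = 0.253 mM, Vmax,app = 0.407 μmol·min⁻¹.
v = Vmax,app·[S]/(Km,app + [S]) = 0.407 × 0.415/(0.253 + 0.415) = 0.253 μmol·min⁻¹.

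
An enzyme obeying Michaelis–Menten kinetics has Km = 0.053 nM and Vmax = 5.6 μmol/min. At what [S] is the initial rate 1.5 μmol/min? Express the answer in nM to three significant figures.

0.0194 nM

Rearranging v = Vmax[S]/(Km+[S]) gives [S] = Km·v/(Vmax − v).
[S] = 0.053 × 1.5 / (5.6 − 1.5) = 0.07950/4.100 = 0.0194 nM.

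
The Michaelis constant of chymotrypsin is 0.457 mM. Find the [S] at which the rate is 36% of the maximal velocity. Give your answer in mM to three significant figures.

0.257 mM

v/Vmax = [S]/(Km+[S]) = 0.36, so [S] = Km·0.36/(1 − 0.36) = 0.457 × 0.5625.
[S] = 0.257 mM.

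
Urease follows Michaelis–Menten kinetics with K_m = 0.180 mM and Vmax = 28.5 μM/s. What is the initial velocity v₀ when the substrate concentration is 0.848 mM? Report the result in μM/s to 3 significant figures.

v = Vmax·[S]/(Km + [S]) = 28.5 × 0.848 / (0.180 + 0.848)
  = 24.17 / 1.028 = 23.5 μM/s.

23.5 μM/s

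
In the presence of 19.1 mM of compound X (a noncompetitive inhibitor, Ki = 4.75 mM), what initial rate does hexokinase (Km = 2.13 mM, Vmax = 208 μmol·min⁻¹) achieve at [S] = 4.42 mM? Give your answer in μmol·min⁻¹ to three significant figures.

28.0 μmol·min⁻¹

α = 1 + [I]/Ki = 1 + 19.1/4.75 = 5.021.
For a noncompetitive inhibitor, Vmax is reduced to Vmax/α while Km is unchanged: Km,app = 2.13 mM, Vmax,app = 41.4 μmol·min⁻¹.
v = Vmax,app·[S]/(Km,app + [S]) = 41.4 × 4.42/(2.13 + 4.42) = 28.0 μmol·min⁻¹.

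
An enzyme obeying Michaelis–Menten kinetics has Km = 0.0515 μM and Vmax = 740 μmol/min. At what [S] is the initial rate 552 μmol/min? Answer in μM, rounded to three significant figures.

Rearranging v = Vmax[S]/(Km+[S]) gives [S] = Km·v/(Vmax − v).
[S] = 0.0515 × 552 / (740 − 552) = 28.43/188.0 = 0.151 μM.

0.151 μM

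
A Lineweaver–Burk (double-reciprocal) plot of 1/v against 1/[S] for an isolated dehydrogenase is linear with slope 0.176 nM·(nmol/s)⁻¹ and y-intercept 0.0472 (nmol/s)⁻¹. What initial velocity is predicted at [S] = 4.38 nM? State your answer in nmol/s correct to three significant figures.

11.4 nmol/s

The y-intercept is 1/Vmax, so Vmax = 1/0.0472 = 21.2 nmol/s.
The slope is Km/Vmax, so Km = 0.176 × 21.2 = 3.73 nM.
Then v = 21.2 × 4.38/(3.73 + 4.38) = 11.4 nmol/s.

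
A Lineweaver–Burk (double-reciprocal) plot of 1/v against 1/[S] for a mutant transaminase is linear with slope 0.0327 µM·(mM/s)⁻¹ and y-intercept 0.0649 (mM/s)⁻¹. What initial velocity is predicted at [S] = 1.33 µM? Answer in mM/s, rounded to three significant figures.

The y-intercept is 1/Vmax, so Vmax = 1/0.0649 = 15.4 mM/s.
The slope is Km/Vmax, so Km = 0.0327 × 15.4 = 0.504 µM.
Then v = 15.4 × 1.33/(0.504 + 1.33) = 11.2 mM/s.

11.2 mM/s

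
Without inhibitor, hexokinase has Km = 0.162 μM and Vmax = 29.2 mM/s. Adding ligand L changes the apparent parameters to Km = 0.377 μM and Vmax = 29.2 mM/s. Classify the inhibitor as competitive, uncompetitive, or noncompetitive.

competitive

Km increases (0.162 → 0.377 μM) while Vmax is unchanged — the hallmark of competitive inhibition.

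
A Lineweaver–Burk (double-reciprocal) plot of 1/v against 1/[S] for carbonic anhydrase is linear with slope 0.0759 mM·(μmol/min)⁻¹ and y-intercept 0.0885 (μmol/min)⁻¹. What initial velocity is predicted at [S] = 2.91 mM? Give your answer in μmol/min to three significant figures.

8.73 μmol/min

The y-intercept is 1/Vmax, so Vmax = 1/0.0885 = 11.3 μmol/min.
The slope is Km/Vmax, so Km = 0.0759 × 11.3 = 0.858 mM.
Then v = 11.3 × 2.91/(0.858 + 2.91) = 8.73 μmol/min.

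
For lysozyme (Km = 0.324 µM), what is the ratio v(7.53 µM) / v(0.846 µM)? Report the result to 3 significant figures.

1.33

The fractional saturations are [S]/(Km+[S]) = 0.846/1.170 = 0.7231 and 7.53/7.854 = 0.9587.
v₂/v₁ is just their ratio: 0.9587/0.7231 = 1.33.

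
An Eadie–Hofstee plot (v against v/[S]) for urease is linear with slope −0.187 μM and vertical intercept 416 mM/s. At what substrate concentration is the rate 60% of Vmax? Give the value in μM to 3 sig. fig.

The Eadie–Hofstee slope gives Km = 0.187 μM (slope = −Km).
v/Vmax = [S]/(Km+[S]) = 0.6 ⇒ [S] = Km·0.6/(1−0.6) = 0.187 × 1.500 = 0.280 μM.

0.280 μM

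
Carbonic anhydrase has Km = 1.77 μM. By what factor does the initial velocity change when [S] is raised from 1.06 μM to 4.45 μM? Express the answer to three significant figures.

1.91

The fractional saturations are [S]/(Km+[S]) = 1.06/2.830 = 0.3746 and 4.45/6.220 = 0.7154.
v₂/v₁ is just their ratio: 0.7154/0.3746 = 1.91.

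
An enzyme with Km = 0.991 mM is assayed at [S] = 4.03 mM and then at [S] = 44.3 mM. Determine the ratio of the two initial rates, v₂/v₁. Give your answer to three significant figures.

Since Vmax cancels, v₂/v₁ = [S]₂(Km+[S]₁) / [S]₁(Km+[S]₂).
= 44.3×(0.991+4.03) / (4.03×(0.991+44.3)) = 222.4/182.5 = 1.22.

1.22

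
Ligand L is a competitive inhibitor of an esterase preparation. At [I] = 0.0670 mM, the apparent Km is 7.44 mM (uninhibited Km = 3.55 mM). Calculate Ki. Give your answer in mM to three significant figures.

0.0611 mM

Competitive: Km,app = α·Km with α = 1 + [I]/Ki.
α = Km,app/Km = 7.44/3.55 = 2.096.
Since α = 1 + [I]/Ki, [I]/Ki = 2.096 − 1 = 1.096 and Ki = 0.0670/1.096 = 0.0611 mM.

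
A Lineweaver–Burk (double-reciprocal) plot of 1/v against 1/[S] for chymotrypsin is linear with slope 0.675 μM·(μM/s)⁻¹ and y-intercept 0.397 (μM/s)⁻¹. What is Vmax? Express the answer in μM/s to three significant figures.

2.52 μM/s

The y-intercept of a Lineweaver–Burk plot equals 1/Vmax, so Vmax = 1/0.397 = 2.52 μM/s.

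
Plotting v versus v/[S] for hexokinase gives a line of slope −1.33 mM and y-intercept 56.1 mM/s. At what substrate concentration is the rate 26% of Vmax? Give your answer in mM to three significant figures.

The Eadie–Hofstee slope gives Km = 1.33 mM (slope = −Km).
v/Vmax = [S]/(Km+[S]) = 0.26 ⇒ [S] = Km·0.26/(1−0.26) = 1.33 × 0.3514 = 0.467 mM.

0.467 mM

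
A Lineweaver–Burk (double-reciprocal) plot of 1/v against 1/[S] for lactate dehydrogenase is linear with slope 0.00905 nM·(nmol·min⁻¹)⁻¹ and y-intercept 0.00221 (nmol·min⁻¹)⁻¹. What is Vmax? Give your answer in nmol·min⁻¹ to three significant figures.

452 nmol·min⁻¹

The y-intercept of a Lineweaver–Burk plot equals 1/Vmax, so Vmax = 1/0.00221 = 452 nmol·min⁻¹.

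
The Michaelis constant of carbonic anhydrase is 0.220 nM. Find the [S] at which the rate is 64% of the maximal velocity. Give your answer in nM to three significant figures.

0.391 nM

v/Vmax = [S]/(Km+[S]) = 0.64, so [S] = Km·0.64/(1 − 0.64) = 0.220 × 1.778.
[S] = 0.391 nM.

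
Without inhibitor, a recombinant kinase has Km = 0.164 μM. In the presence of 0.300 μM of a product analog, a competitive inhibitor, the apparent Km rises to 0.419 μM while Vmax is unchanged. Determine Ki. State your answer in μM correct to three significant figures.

0.193 μM

Competitive: Km,app = α·Km with α = 1 + [I]/Ki.
α = Km,app/Km = 0.419/0.164 = 2.555.
Since α = 1 + [I]/Ki, [I]/Ki = 2.555 − 1 = 1.555 and Ki = 0.300/1.555 = 0.193 μM.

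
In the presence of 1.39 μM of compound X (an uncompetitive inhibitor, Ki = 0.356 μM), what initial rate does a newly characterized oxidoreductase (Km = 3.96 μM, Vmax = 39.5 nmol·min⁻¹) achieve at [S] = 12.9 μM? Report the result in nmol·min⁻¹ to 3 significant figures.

With α = 1 + [I]/Ki = 1 + 1.39/0.356 = 4.904, the uncompetitive rate law is v = (Vmax/α)·[S] / (Km/α + [S]).
v = (39.5/4.904)×12.9 / (3.96/4.904 + 12.9) = 103.9/13.71 = 7.58 nmol·min⁻¹.

7.58 nmol·min⁻¹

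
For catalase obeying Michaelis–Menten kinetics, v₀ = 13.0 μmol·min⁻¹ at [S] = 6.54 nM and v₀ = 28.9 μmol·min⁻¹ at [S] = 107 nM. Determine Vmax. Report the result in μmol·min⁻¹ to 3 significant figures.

In reciprocal form, 1/v = (Km/Vmax)·(1/[S]) + 1/Vmax. The two points give (1/[S], 1/v) = (0.1529, 0.07692) and (0.009346, 0.03460).
Slope = (0.07692 − 0.03460)/(0.1529 − 0.009346) = 0.2948; intercept = 0.07692 − 0.2948×0.1529 = 0.03185.
Vmax = 1/intercept = 31.4 μmol·min⁻¹; Km = slope × Vmax = 0.2948 × 31.4 = 9.26 nM.

31.4 μmol·min⁻¹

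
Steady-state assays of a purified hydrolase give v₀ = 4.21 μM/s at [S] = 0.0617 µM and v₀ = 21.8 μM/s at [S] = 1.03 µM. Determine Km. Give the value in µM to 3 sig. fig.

0.374 µM

In reciprocal form, 1/v = (Km/Vmax)·(1/[S]) + 1/Vmax. The two points give (1/[S], 1/v) = (16.21, 0.2375) and (0.9709, 0.04587).
Slope = (0.2375 − 0.04587)/(16.21 − 0.9709) = 0.01258; intercept = 0.2375 − 0.01258×16.21 = 0.03366.
Vmax = 1/intercept = 29.7 μM/s; Km = slope × Vmax = 0.01258 × 29.7 = 0.374 µM.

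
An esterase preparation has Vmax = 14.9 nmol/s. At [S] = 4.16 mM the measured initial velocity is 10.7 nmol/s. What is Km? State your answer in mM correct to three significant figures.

1.63 mM

v/Vmax = 10.7/14.9 = 0.7181 = [S]/(Km+[S]).
So Km + [S] = [S]/0.7181 = 5.793 mM, giving Km = 5.793 − 4.16 = 1.63 mM.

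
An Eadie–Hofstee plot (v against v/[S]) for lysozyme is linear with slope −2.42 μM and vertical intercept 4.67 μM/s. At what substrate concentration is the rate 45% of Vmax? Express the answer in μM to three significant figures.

1.98 μM

The Eadie–Hofstee slope gives Km = 2.42 μM (slope = −Km).
v/Vmax = [S]/(Km+[S]) = 0.45 ⇒ [S] = Km·0.45/(1−0.45) = 2.42 × 0.8182 = 1.98 μM.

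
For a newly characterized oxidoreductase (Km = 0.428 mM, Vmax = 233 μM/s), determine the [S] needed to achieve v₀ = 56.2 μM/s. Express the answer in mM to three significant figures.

The required fractional saturation is v/Vmax = 56.2/233 = 0.2412.
Then [S]/(Km+[S]) = 0.2412 ⇒ [S] = 0.428 × 0.2412/(1 − 0.2412) = 0.136 mM.

0.136 mM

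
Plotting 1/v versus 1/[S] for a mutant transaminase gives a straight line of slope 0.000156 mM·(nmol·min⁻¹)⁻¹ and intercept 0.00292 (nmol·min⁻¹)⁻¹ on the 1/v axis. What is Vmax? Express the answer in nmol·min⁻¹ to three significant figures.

342 nmol·min⁻¹

The y-intercept of a Lineweaver–Burk plot equals 1/Vmax, so Vmax = 1/0.00292 = 342 nmol·min⁻¹.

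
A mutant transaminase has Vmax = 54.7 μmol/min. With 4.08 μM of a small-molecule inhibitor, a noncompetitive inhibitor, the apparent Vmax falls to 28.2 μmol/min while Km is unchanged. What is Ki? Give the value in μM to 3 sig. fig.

4.34 μM

Noncompetitive: Vmax,app = Vmax/α with α = 1 + [I]/Ki.
α = Vmax/Vmax,app = 54.7/28.2 = 1.940.
Ki = [I]/(α − 1) = 4.08/0.9397 = 4.34 μM.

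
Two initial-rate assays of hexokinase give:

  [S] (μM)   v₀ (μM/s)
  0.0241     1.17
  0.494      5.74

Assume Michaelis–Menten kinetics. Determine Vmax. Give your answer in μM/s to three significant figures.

7.18 μM/s

In reciprocal form, 1/v = (Km/Vmax)·(1/[S]) + 1/Vmax. The two points give (1/[S], 1/v) = (41.49, 0.8547) and (2.024, 0.1742).
Slope = (0.8547 − 0.1742)/(41.49 − 2.024) = 0.01724; intercept = 0.8547 − 0.01724×41.49 = 0.1393.
Vmax = 1/intercept = 7.18 μM/s; Km = slope × Vmax = 0.01724 × 7.18 = 0.124 μM.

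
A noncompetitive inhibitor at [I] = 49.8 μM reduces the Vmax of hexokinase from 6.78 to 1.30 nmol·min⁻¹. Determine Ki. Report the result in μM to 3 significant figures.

Noncompetitive: Vmax,app = Vmax/α with α = 1 + [I]/Ki.
α = Vmax/Vmax,app = 6.78/1.30 = 5.215.
Since α = 1 + [I]/Ki, [I]/Ki = 5.215 − 1 = 4.215 and Ki = 49.8/4.215 = 11.8 μM.

11.8 μM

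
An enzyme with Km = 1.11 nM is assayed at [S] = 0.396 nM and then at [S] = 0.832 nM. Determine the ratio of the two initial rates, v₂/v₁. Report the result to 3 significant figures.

1.63

The fractional saturations are [S]/(Km+[S]) = 0.396/1.506 = 0.2629 and 0.832/1.942 = 0.4284.
v₂/v₁ is just their ratio: 0.4284/0.2629 = 1.63.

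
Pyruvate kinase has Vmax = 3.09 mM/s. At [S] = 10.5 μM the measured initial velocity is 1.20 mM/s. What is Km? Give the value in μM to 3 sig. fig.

From v = Vmax[S]/(Km+[S]), Km = [S](Vmax − v)/v.
Km = 10.5 × (3.09 − 1.20) / 1.20 = 19.84/1.20 = 16.5 μM.

16.5 μM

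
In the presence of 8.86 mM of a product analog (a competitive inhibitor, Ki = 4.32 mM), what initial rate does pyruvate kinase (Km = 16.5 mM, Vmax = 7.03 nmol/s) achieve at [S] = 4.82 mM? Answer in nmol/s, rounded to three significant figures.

α = 1 + [I]/Ki = 1 + 8.86/4.32 = 3.051.
For a competitive inhibitor, Vmax is unchanged and the apparent Km becomes α·Km: Km,app = 50.3 mM, Vmax,app = 7.03 nmol/s.
v = Vmax,app·[S]/(Km,app + [S]) = 7.03 × 4.82/(50.3 + 4.82) = 0.614 nmol/s.

0.614 nmol/s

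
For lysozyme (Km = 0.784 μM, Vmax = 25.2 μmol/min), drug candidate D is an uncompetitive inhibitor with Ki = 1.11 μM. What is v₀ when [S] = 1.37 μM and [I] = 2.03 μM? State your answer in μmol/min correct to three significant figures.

α = 1 + [I]/Ki = 1 + 2.03/1.11 = 2.829.
For an uncompetitive inhibitor, both parameters are divided by α, giving Vmax/α and Km/α: Km,app = 0.277 μM, Vmax,app = 8.91 μmol/min.
v = Vmax,app·[S]/(Km,app + [S]) = 8.91 × 1.37/(0.277 + 1.37) = 7.41 μmol/min.

7.41 μmol/min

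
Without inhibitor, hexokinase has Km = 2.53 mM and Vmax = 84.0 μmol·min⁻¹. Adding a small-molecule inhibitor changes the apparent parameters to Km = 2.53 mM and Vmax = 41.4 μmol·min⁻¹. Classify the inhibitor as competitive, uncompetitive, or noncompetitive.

Vmax decreases (84.0 → 41.4 μmol·min⁻¹) while Km is unchanged — pure noncompetitive inhibition.

noncompetitive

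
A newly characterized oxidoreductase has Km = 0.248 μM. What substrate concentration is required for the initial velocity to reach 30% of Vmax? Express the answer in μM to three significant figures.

0.106 μM

v/Vmax = [S]/(Km+[S]) = 0.3, so [S] = Km·0.3/(1 − 0.3) = 0.248 × 0.4286.
[S] = 0.106 μM.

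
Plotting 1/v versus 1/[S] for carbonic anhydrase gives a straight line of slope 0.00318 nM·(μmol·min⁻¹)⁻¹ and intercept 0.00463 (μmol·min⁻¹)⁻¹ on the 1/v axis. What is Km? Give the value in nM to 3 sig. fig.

0.687 nM

y-intercept = 1/Vmax ⇒ Vmax = 216 μmol·min⁻¹; slope = Km/Vmax ⇒ Km = slope × Vmax.
Km = 0.00318 × 216 = 0.687 nM.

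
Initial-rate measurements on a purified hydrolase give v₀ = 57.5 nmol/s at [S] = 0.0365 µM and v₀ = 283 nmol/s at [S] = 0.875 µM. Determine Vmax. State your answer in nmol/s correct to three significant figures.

341 nmol/s

From v = Vmax[S]/(Km+[S]), each point gives Vmax = v(Km+[S])/[S].
Equating: 57.5(Km+0.0365)/0.0365 = 283(Km+0.875)/0.875.
1575·Km + 57.5 = 323.4·Km + 283, so (1575 − 323.4)·Km = 283 − 57.5.
Km = 225.5/1252 = 0.180 µM; then Vmax = 57.5(0.180+0.0365)/0.0365 = 341 nmol/s.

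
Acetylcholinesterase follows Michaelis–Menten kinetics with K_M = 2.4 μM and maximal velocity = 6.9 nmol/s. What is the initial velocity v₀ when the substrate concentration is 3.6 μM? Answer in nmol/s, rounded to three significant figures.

4.14 nmol/s

v = Vmax·[S]/(Km + [S]) = 6.9 × 3.6 / (2.4 + 3.6)
  = 24.84 / 6.000 = 4.14 nmol/s.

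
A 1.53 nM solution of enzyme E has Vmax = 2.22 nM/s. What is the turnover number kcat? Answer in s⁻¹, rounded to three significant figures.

1.45 s⁻¹

kcat = Vmax/[E]total = 2.22 nM/s / 1.53 nM = 1.45 s⁻¹.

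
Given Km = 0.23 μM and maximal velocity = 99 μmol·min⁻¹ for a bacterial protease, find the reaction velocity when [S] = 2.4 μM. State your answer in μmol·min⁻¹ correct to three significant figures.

[S]/(Km+[S]) = 2.4/2.630 = 0.9125, the fractional saturation.
v = 0.9125 × Vmax = 0.9125 × 99 = 90.3 μmol·min⁻¹.

90.3 μmol·min⁻¹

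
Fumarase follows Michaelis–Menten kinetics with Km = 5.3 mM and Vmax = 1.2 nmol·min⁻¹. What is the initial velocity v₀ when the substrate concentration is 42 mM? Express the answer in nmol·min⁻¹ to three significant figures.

1.07 nmol·min⁻¹

v = Vmax·[S]/(Km + [S]) = 1.2 × 42 / (5.3 + 42)
  = 50.40 / 47.30 = 1.07 nmol·min⁻¹.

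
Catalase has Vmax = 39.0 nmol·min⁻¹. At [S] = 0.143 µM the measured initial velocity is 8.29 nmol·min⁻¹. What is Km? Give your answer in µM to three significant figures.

From v = Vmax[S]/(Km+[S]), Km = [S](Vmax − v)/v.
Km = 0.143 × (39.0 − 8.29) / 8.29 = 4.392/8.29 = 0.530 µM.

0.530 µM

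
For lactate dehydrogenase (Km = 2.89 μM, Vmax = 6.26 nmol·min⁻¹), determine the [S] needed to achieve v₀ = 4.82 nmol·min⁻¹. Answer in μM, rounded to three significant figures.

The required fractional saturation is v/Vmax = 4.82/6.26 = 0.7700.
Then [S]/(Km+[S]) = 0.7700 ⇒ [S] = 2.89 × 0.7700/(1 − 0.7700) = 9.67 μM.

9.67 μM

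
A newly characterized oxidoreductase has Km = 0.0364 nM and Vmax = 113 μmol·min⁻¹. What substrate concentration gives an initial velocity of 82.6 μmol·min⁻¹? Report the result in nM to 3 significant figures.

The required fractional saturation is v/Vmax = 82.6/113 = 0.7310.
Then [S]/(Km+[S]) = 0.7310 ⇒ [S] = 0.0364 × 0.7310/(1 − 0.7310) = 0.0989 nM.

0.0989 nM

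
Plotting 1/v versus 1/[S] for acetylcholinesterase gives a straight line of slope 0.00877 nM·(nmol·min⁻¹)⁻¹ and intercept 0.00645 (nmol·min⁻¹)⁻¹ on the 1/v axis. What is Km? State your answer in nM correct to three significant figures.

1.36 nM

y-intercept = 1/Vmax ⇒ Vmax = 155 nmol·min⁻¹; slope = Km/Vmax ⇒ Km = slope × Vmax.
Km = 0.00877 × 155 = 1.36 nM.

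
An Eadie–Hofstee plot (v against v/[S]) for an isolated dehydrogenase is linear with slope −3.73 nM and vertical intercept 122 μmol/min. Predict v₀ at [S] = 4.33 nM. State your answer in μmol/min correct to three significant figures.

In the Eadie–Hofstee form v = Vmax − Km·(v/[S]), the slope is −Km and the intercept is Vmax, so Km = 3.73 nM and Vmax = 122 μmol/min.
v = 122 × 4.33/(3.73 + 4.33) = 65.5 μmol/min.

65.5 μmol/min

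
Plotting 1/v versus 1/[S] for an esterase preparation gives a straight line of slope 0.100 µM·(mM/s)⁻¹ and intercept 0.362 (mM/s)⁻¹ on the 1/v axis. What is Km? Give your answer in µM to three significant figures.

0.276 µM

y-intercept = 1/Vmax ⇒ Vmax = 2.76 mM/s; slope = Km/Vmax ⇒ Km = slope × Vmax.
Km = 0.100 × 2.76 = 0.276 µM.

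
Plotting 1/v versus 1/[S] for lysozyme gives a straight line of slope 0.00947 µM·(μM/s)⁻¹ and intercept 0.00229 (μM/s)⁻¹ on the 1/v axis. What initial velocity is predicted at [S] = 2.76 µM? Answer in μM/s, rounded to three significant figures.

The y-intercept is 1/Vmax, so Vmax = 1/0.00229 = 437 μM/s.
The slope is Km/Vmax, so Km = 0.00947 × 437 = 4.14 µM.
Then v = 437 × 2.76/(4.14 + 2.76) = 175 μM/s.

175 μM/s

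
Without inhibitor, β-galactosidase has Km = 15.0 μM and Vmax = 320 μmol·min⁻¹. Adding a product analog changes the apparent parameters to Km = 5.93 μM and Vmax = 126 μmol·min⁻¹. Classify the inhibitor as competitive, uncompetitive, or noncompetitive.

Both Km and Vmax decrease by the same factor (~2.53-fold) — characteristic of uncompetitive inhibition.

uncompetitive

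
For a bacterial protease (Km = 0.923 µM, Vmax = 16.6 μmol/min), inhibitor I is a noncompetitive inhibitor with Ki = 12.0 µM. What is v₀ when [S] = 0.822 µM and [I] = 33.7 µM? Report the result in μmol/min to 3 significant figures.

With α = 1 + [I]/Ki = 1 + 33.7/12.0 = 3.808, the noncompetitive rate law is v = (Vmax/α)·[S] / (Km + [S]).
v = (16.6/3.808)×0.822 / (0.923 + 0.822) = 3.583/1.745 = 2.05 μmol/min.

2.05 μmol/min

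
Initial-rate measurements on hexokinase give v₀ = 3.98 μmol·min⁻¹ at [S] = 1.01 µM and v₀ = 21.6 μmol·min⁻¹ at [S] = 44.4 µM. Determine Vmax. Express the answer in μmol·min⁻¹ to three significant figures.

24.1 μmol·min⁻¹

In reciprocal form, 1/v = (Km/Vmax)·(1/[S]) + 1/Vmax. The two points give (1/[S], 1/v) = (0.9901, 0.2513) and (0.02252, 0.04630).
Slope = (0.2513 − 0.04630)/(0.9901 − 0.02252) = 0.2118; intercept = 0.2513 − 0.2118×0.9901 = 0.04153.
Vmax = 1/intercept = 24.1 μmol·min⁻¹; Km = slope × Vmax = 0.2118 × 24.1 = 5.10 µM.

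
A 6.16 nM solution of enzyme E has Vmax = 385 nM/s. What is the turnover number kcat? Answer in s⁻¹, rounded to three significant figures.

62.5 s⁻¹

kcat = Vmax/[E]total = 385 nM/s / 6.16 nM = 62.5 s⁻¹.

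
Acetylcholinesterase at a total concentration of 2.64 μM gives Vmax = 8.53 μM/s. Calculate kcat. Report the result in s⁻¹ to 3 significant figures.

kcat = Vmax/[E]total = 8.53 μM/s / 2.64 μM = 3.23 s⁻¹.

3.23 s⁻¹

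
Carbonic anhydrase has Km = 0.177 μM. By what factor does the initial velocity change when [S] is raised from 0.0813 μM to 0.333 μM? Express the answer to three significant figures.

Since Vmax cancels, v₂/v₁ = [S]₂(Km+[S]₁) / [S]₁(Km+[S]₂).
= 0.333×(0.177+0.0813) / (0.0813×(0.177+0.333)) = 0.08601/0.04146 = 2.07.

2.07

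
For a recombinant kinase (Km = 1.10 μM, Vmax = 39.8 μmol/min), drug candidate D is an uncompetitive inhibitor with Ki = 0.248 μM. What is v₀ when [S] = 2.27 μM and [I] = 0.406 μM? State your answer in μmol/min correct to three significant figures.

With α = 1 + [I]/Ki = 1 + 0.406/0.248 = 2.637, the uncompetitive rate law is v = (Vmax/α)·[S] / (Km/α + [S]).
v = (39.8/2.637)×2.27 / (1.10/2.637 + 2.27) = 34.26/2.687 = 12.7 μmol/min.

12.7 μmol/min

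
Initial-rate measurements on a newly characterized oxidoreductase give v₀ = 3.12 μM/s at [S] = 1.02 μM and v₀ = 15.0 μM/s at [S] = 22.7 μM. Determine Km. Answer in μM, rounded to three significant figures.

4.95 μM

In reciprocal form, 1/v = (Km/Vmax)·(1/[S]) + 1/Vmax. The two points give (1/[S], 1/v) = (0.9804, 0.3205) and (0.04405, 0.06667).
Slope = (0.3205 − 0.06667)/(0.9804 − 0.04405) = 0.2711; intercept = 0.3205 − 0.2711×0.9804 = 0.05472.
Vmax = 1/intercept = 18.3 μM/s; Km = slope × Vmax = 0.2711 × 18.3 = 4.95 μM.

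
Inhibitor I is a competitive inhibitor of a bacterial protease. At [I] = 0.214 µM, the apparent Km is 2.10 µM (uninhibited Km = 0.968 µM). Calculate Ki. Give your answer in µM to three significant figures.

Competitive: Km,app = α·Km with α = 1 + [I]/Ki.
α = Km,app/Km = 2.10/0.968 = 2.169.
Since α = 1 + [I]/Ki, [I]/Ki = 2.169 − 1 = 1.169 and Ki = 0.214/1.169 = 0.183 µM.

0.183 µM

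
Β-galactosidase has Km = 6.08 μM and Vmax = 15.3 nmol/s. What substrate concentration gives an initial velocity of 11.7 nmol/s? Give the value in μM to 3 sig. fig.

19.8 μM

Rearranging v = Vmax[S]/(Km+[S]) gives [S] = Km·v/(Vmax − v).
[S] = 6.08 × 11.7 / (15.3 − 11.7) = 71.14/3.600 = 19.8 μM.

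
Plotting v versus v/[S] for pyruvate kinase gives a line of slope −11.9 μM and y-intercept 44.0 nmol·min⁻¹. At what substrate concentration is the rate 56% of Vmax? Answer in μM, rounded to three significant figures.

15.1 μM

The Eadie–Hofstee slope gives Km = 11.9 μM (slope = −Km).
v/Vmax = [S]/(Km+[S]) = 0.56 ⇒ [S] = Km·0.56/(1−0.56) = 11.9 × 1.273 = 15.1 μM.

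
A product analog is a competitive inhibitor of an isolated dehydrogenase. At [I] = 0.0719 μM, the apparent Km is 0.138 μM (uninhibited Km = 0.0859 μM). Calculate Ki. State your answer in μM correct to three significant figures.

0.119 μM

Competitive: Km,app = α·Km with α = 1 + [I]/Ki.
α = Km,app/Km = 0.138/0.0859 = 1.607.
Since α = 1 + [I]/Ki, [I]/Ki = 1.607 − 1 = 0.6065 and Ki = 0.0719/0.6065 = 0.119 μM.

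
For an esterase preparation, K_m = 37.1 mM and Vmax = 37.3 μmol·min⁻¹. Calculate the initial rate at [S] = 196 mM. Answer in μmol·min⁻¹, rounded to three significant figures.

[S]/(Km+[S]) = 196/233.1 = 0.8408, the fractional saturation.
v = 0.8408 × Vmax = 0.8408 × 37.3 = 31.4 μmol·min⁻¹.

31.4 μmol·min⁻¹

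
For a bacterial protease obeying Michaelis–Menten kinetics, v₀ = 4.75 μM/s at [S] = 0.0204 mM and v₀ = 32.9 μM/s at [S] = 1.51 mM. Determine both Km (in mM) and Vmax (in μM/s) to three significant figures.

From v = Vmax[S]/(Km+[S]), each point gives Vmax = v(Km+[S])/[S].
Equating: 4.75(Km+0.0204)/0.0204 = 32.9(Km+1.51)/1.51.
232.8·Km + 4.75 = 21.79·Km + 32.9, so (232.8 − 21.79)·Km = 32.9 − 4.75.
Km = 28.15/211.1 = 0.133 mM; then Vmax = 4.75(0.133+0.0204)/0.0204 = 35.8 μM/s.

Km = 0.133 mM; Vmax = 35.8 μM/s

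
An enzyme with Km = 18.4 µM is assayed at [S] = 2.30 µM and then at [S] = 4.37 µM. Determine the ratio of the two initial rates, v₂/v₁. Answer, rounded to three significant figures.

1.73

The fractional saturations are [S]/(Km+[S]) = 2.30/20.70 = 0.1111 and 4.37/22.77 = 0.1919.
v₂/v₁ is just their ratio: 0.1919/0.1111 = 1.73.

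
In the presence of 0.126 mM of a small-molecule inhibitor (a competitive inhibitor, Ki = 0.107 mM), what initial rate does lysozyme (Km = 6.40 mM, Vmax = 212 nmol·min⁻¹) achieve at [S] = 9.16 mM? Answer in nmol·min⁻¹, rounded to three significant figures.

84.1 nmol·min⁻¹

α = 1 + [I]/Ki = 1 + 0.126/0.107 = 2.178.
For a competitive inhibitor, Vmax is unchanged and the apparent Km becomes α·Km: Km,app = 13.9 mM, Vmax,app = 212 nmol·min⁻¹.
v = Vmax,app·[S]/(Km,app + [S]) = 212 × 9.16/(13.9 + 9.16) = 84.1 nmol·min⁻¹.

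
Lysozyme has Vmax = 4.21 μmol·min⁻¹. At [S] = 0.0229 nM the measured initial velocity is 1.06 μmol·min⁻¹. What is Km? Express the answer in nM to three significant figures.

From v = Vmax[S]/(Km+[S]), Km = [S](Vmax − v)/v.
Km = 0.0229 × (4.21 − 1.06) / 1.06 = 0.07214/1.06 = 0.0681 nM.

0.0681 nM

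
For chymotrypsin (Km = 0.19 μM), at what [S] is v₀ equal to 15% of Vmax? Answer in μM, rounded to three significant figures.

0.0335 μM

v/Vmax = [S]/(Km+[S]) = 0.15, so [S] = Km·0.15/(1 − 0.15) = 0.19 × 0.1765.
[S] = 0.0335 μM.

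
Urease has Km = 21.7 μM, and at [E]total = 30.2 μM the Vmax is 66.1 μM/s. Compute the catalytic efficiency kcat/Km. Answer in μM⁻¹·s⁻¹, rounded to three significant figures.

kcat = Vmax/[E]total = 66.1/30.2 = 2.19 s⁻¹.
kcat/Km = 2.19/21.7 = 0.101 μM⁻¹·s⁻¹.

0.101 μM⁻¹·s⁻¹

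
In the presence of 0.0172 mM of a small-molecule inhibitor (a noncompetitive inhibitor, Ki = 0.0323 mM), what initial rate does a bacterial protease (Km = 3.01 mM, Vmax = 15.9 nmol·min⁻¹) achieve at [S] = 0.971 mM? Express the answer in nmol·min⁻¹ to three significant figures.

2.53 nmol·min⁻¹

With α = 1 + [I]/Ki = 1 + 0.0172/0.0323 = 1.533, the noncompetitive rate law is v = (Vmax/α)·[S] / (Km + [S]).
v = (15.9/1.533)×0.971 / (3.01 + 0.971) = 10.07/3.981 = 2.53 nmol·min⁻¹.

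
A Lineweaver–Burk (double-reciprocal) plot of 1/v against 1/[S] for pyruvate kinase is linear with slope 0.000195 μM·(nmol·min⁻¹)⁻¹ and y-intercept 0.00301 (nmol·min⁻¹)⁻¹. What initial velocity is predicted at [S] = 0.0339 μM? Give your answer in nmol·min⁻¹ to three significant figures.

The y-intercept is 1/Vmax, so Vmax = 1/0.00301 = 332 nmol·min⁻¹.
The slope is Km/Vmax, so Km = 0.000195 × 332 = 0.0648 μM.
Then v = 332 × 0.0339/(0.0648 + 0.0339) = 114 nmol·min⁻¹.

114 nmol·min⁻¹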